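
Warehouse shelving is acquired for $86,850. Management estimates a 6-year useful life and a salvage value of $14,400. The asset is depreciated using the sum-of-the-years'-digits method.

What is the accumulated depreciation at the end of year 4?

Depreciable base = $86,850 − $14,400 = $72,450.
Sum of the years' digits = 6+5+4+3+2+1 = 21.
Year 1: $72,450 × 6/21 = $20,700. Book value $66,150.
Year 2: $72,450 × 5/21 = $17,250. Book value $48,900.
Year 3: $72,450 × 4/21 = $13,800. Book value $35,100.
Year 4: $72,450 × 3/21 = $10,350. Book value $24,750.
Accumulated through year 4 = $86,850 − $24,750 = $62,100.

$62,100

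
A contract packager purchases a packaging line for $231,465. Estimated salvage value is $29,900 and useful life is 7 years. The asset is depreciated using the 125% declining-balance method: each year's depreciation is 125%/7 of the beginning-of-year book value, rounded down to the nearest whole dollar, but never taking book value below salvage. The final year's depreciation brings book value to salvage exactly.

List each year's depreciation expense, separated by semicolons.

Depreciable base = $231,465 − $29,900 = $201,565.
Year 1: ⌊$231,465 × 125%/7⌋ = $41,333. Book value $190,132.
Year 2: ⌊$190,132 × 125%/7⌋ = $33,952. Book value $156,180.
Year 3: ⌊$156,180 × 125%/7⌋ = $27,889. Book value $128,291.
Year 4: ⌊$128,291 × 125%/7⌋ = $22,909. Book value $105,382.
Year 5: ⌊$105,382 × 125%/7⌋ = $18,818. Book value $86,564.
Year 6: ⌊$86,564 × 125%/7⌋ = $15,457. Book value $71,107.
Year 7 (final): $71,107 − $29,900 = $41,207. Book value $29,900.

$41,333; $33,952; $27,889; $22,909; $18,818; $15,457; $41,207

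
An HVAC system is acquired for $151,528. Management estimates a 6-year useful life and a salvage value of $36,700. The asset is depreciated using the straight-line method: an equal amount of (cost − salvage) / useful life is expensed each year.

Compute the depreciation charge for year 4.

Depreciable base = $151,528 − $36,700 = $114,828.
Annual expense = $114,828 / 6 = $19,138.

$19,138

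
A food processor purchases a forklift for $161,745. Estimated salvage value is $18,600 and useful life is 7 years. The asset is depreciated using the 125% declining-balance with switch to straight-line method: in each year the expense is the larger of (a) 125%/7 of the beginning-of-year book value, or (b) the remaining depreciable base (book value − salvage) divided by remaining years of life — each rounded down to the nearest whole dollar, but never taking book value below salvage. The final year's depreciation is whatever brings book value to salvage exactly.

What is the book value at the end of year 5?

Depreciable base = $161,745 − $18,600 = $143,145.
Year 1: DB = ⌊$161,745 × 125%/7⌋ = $28,883; SL = ⌊$143,145/7⌋ = $20,449 → take DB $28,883. Book value $132,862.
Year 2: DB = ⌊$132,862 × 125%/7⌋ = $23,725; SL = ⌊$114,262/6⌋ = $19,043 → take DB $23,725. Book value $109,137.
Year 3: DB = ⌊$109,137 × 125%/7⌋ = $19,488; SL = ⌊$90,537/5⌋ = $18,107 → take DB $19,488. Book value $89,649.
Year 4: DB = ⌊$89,649 × 125%/7⌋ = $16,008; SL = ⌊$71,049/4⌋ = $17,762 → take SL $17,762. Book value $71,887.
Year 5: DB = ⌊$71,887 × 125%/7⌋ = $12,836; SL = ⌊$53,287/3⌋ = $17,762 → take SL $17,762. Book value $54,125.

$54,125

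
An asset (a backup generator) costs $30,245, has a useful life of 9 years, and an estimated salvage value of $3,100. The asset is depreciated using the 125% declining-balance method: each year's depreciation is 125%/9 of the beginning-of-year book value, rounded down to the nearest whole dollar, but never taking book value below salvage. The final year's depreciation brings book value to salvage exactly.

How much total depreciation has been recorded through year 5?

Depreciable base = $30,245 − $3,100 = $27,145.
Year 1: ⌊$30,245 × 125%/9⌋ = $4,200. Book value $26,045.
Year 2: ⌊$26,045 × 125%/9⌋ = $3,617. Book value $22,428.
Year 3: ⌊$22,428 × 125%/9⌋ = $3,115. Book value $19,313.
Year 4: ⌊$19,313 × 125%/9⌋ = $2,682. Book value $16,631.
Year 5: ⌊$16,631 × 125%/9⌋ = $2,309. Book value $14,322.
Accumulated through year 5 = $30,245 − $14,322 = $15,923.

$15,923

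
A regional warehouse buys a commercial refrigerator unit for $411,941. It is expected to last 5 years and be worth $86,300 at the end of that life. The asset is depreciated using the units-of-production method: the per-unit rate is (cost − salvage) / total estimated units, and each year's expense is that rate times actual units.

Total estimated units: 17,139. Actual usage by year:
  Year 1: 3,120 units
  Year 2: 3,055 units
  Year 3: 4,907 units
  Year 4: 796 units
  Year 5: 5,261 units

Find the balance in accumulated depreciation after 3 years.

$210,558

Depreciable base = $411,941 − $86,300 = $325,641.
Rate = $325,641 / 17,139 units = $19 per unit.
Year 1: 3,120 × $19 = $59,280. Book value $352,661.
Year 2: 3,055 × $19 = $58,045. Book value $294,616.
Year 3: 4,907 × $19 = $93,233. Book value $201,383.
Accumulated through year 3 = $411,941 − $201,383 = $210,558.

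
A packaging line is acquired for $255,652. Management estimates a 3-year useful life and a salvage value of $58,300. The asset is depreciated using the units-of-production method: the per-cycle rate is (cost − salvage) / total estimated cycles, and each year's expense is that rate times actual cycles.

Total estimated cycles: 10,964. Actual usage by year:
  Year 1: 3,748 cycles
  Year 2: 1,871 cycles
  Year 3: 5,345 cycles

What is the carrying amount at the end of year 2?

Depreciable base = $255,652 − $58,300 = $197,352.
Rate = $197,352 / 10,964 cycles = $18 per cycle.
Year 1: 3,748 × $18 = $67,464. Book value $188,188.
Year 2: 1,871 × $18 = $33,678. Book value $154,510.

$154,510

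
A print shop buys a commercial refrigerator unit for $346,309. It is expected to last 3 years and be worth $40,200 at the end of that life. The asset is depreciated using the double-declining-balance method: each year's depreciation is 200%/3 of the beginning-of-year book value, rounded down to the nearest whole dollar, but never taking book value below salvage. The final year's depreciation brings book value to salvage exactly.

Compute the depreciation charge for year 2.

Depreciable base = $346,309 − $40,200 = $306,109.
Year 1: ⌊$346,309 × 200%/3⌋ = $230,872. Book value $115,437.
Year 2: ⌊$115,437 × 200%/3⌋ = $76,958, capped at $75,237. Book value $40,200.

$75,237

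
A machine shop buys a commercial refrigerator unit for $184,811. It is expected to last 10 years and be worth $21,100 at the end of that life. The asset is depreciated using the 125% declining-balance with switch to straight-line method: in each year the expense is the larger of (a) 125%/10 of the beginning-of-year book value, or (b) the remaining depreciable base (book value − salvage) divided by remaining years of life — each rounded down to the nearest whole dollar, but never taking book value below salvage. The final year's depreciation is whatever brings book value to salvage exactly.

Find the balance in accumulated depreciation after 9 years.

Depreciable base = $184,811 − $21,100 = $163,711.
Year 1: DB = ⌊$184,811 × 125%/10⌋ = $23,101; SL = ⌊$163,711/10⌋ = $16,371 → take DB $23,101. Book value $161,710.
Year 2: DB = ⌊$161,710 × 125%/10⌋ = $20,213; SL = ⌊$140,610/9⌋ = $15,623 → take DB $20,213. Book value $141,497.
Year 3: DB = ⌊$141,497 × 125%/10⌋ = $17,687; SL = ⌊$120,397/8⌋ = $15,049 → take DB $17,687. Book value $123,810.
Year 4: DB = ⌊$123,810 × 125%/10⌋ = $15,476; SL = ⌊$102,710/7⌋ = $14,672 → take DB $15,476. Book value $108,334.
Year 5: DB = ⌊$108,334 × 125%/10⌋ = $13,541; SL = ⌊$87,234/6⌋ = $14,539 → take SL $14,539. Book value $93,795.
Year 6: DB = ⌊$93,795 × 125%/10⌋ = $11,724; SL = ⌊$72,695/5⌋ = $14,539 → take SL $14,539. Book value $79,256.
Year 7: DB = ⌊$79,256 × 125%/10⌋ = $9,907; SL = ⌊$58,156/4⌋ = $14,539 → take SL $14,539. Book value $64,717.
Year 8: DB = ⌊$64,717 × 125%/10⌋ = $8,089; SL = ⌊$43,617/3⌋ = $14,539 → take SL $14,539. Book value $50,178.
Year 9: DB = ⌊$50,178 × 125%/10⌋ = $6,272; SL = ⌊$29,078/2⌋ = $14,539 → take SL $14,539. Book value $35,639.
Accumulated through year 9 = $184,811 − $35,639 = $149,172.

$149,172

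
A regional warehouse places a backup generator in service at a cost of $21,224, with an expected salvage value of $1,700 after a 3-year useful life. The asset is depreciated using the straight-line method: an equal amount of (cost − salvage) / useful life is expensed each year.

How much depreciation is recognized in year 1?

Depreciable base = $21,224 − $1,700 = $19,524.
Annual expense = $19,524 / 3 = $6,508.

$6,508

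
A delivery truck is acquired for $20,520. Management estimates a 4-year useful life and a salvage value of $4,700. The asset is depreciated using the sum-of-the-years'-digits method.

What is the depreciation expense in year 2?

Depreciable base = $20,520 − $4,700 = $15,820.
Sum of the years' digits = 4+3+2+1 = 10.
Year 1: $15,820 × 4/10 = $6,328. Book value $14,192.
Year 2: $15,820 × 3/10 = $4,746. Book value $9,446.

$4,746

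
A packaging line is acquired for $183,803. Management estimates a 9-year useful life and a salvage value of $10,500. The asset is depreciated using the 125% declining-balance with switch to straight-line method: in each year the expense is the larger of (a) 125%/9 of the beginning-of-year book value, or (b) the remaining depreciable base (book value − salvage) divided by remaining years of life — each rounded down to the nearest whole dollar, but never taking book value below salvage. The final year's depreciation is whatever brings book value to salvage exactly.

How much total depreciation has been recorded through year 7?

Depreciable base = $183,803 − $10,500 = $173,303.
Year 1: DB = ⌊$183,803 × 125%/9⌋ = $25,528; SL = ⌊$173,303/9⌋ = $19,255 → take DB $25,528. Book value $158,275.
Year 2: DB = ⌊$158,275 × 125%/9⌋ = $21,982; SL = ⌊$147,775/8⌋ = $18,471 → take DB $21,982. Book value $136,293.
Year 3: DB = ⌊$136,293 × 125%/9⌋ = $18,929; SL = ⌊$125,793/7⌋ = $17,970 → take DB $18,929. Book value $117,364.
Year 4: DB = ⌊$117,364 × 125%/9⌋ = $16,300; SL = ⌊$106,864/6⌋ = $17,810 → take SL $17,810. Book value $99,554.
Year 5: DB = ⌊$99,554 × 125%/9⌋ = $13,826; SL = ⌊$89,054/5⌋ = $17,810 → take SL $17,810. Book value $81,744.
Year 6: DB = ⌊$81,744 × 125%/9⌋ = $11,353; SL = ⌊$71,244/4⌋ = $17,811 → take SL $17,811. Book value $63,933.
Year 7: DB = ⌊$63,933 × 125%/9⌋ = $8,879; SL = ⌊$53,433/3⌋ = $17,811 → take SL $17,811. Book value $46,122.
Accumulated through year 7 = $183,803 − $46,122 = $137,681.

$137,681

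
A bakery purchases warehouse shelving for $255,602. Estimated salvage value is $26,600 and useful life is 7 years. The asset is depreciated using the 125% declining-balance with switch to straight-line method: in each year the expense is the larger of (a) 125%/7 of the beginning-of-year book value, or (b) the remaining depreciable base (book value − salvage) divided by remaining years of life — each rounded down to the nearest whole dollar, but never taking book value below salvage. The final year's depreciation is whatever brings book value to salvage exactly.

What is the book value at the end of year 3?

Depreciable base = $255,602 − $26,600 = $229,002.
Year 1: DB = ⌊$255,602 × 125%/7⌋ = $45,643; SL = ⌊$229,002/7⌋ = $32,714 → take DB $45,643. Book value $209,959.
Year 2: DB = ⌊$209,959 × 125%/7⌋ = $37,492; SL = ⌊$183,359/6⌋ = $30,559 → take DB $37,492. Book value $172,467.
Year 3: DB = ⌊$172,467 × 125%/7⌋ = $30,797; SL = ⌊$145,867/5⌋ = $29,173 → take DB $30,797. Book value $141,670.

$141,670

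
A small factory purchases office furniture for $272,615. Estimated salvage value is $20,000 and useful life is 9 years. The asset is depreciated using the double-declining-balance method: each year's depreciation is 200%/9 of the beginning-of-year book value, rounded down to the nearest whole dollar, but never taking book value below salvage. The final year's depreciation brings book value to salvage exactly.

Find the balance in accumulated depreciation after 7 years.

$225,674

Depreciable base = $272,615 − $20,000 = $252,615.
Year 1: ⌊$272,615 × 200%/9⌋ = $60,581. Book value $212,034.
Year 2: ⌊$212,034 × 200%/9⌋ = $47,118. Book value $164,916.
Year 3: ⌊$164,916 × 200%/9⌋ = $36,648. Book value $128,268.
Year 4: ⌊$128,268 × 200%/9⌋ = $28,504. Book value $99,764.
Year 5: ⌊$99,764 × 200%/9⌋ = $22,169. Book value $77,595.
Year 6: ⌊$77,595 × 200%/9⌋ = $17,243. Book value $60,352.
Year 7: ⌊$60,352 × 200%/9⌋ = $13,411. Book value $46,941.
Accumulated through year 7 = $272,615 − $46,941 = $225,674.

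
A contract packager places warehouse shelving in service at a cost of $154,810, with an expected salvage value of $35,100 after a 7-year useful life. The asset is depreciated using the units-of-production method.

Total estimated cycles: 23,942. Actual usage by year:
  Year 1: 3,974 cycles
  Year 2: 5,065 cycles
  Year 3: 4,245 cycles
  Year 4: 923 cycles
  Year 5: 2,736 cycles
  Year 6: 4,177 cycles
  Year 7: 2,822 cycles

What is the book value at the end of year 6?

$49,210

Depreciable base = $154,810 − $35,100 = $119,710.
Rate = $119,710 / 23,942 cycles = $5 per cycle.
Year 1: 3,974 × $5 = $19,870. Book value $134,940.
Year 2: 5,065 × $5 = $25,325. Book value $109,615.
Year 3: 4,245 × $5 = $21,225. Book value $88,390.
Year 4: 923 × $5 = $4,615. Book value $83,775.
Year 5: 2,736 × $5 = $13,680. Book value $70,095.
Year 6: 4,177 × $5 = $20,885. Book value $49,210.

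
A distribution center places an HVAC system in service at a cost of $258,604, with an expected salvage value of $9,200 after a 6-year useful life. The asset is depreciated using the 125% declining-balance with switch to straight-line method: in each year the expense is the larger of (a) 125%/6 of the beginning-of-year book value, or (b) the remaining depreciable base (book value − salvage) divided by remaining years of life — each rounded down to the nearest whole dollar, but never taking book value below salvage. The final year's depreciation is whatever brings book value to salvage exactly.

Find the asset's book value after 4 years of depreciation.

Depreciable base = $258,604 − $9,200 = $249,404.
Year 1: DB = ⌊$258,604 × 125%/6⌋ = $53,875; SL = ⌊$249,404/6⌋ = $41,567 → take DB $53,875. Book value $204,729.
Year 2: DB = ⌊$204,729 × 125%/6⌋ = $42,651; SL = ⌊$195,529/5⌋ = $39,105 → take DB $42,651. Book value $162,078.
Year 3: DB = ⌊$162,078 × 125%/6⌋ = $33,766; SL = ⌊$152,878/4⌋ = $38,219 → take SL $38,219. Book value $123,859.
Year 4: DB = ⌊$123,859 × 125%/6⌋ = $25,803; SL = ⌊$114,659/3⌋ = $38,219 → take SL $38,219. Book value $85,640.

$85,640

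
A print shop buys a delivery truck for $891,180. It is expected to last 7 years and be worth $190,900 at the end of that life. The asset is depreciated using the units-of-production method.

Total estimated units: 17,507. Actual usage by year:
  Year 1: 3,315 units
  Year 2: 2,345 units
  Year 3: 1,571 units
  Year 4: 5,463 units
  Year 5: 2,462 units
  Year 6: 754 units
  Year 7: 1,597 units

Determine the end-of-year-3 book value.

Depreciable base = $891,180 − $190,900 = $700,280.
Rate = $700,280 / 17,507 units = $40 per unit.
Year 1: 3,315 × $40 = $132,600. Book value $758,580.
Year 2: 2,345 × $40 = $93,800. Book value $664,780.
Year 3: 1,571 × $40 = $62,840. Book value $601,940.

$601,940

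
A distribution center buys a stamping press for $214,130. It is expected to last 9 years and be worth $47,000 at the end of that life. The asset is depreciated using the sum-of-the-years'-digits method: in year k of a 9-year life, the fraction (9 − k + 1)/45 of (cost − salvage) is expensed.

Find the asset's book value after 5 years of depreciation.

$84,140

Depreciable base = $214,130 − $47,000 = $167,130.
Sum of the years' digits = 9+8+7+6+5+4+3+2+1 = 45.
Year 1: $167,130 × 9/45 = $33,426. Book value $180,704.
Year 2: $167,130 × 8/45 = $29,712. Book value $150,992.
Year 3: $167,130 × 7/45 = $25,998. Book value $124,994.
Year 4: $167,130 × 6/45 = $22,284. Book value $102,710.
Year 5: $167,130 × 5/45 = $18,570. Book value $84,140.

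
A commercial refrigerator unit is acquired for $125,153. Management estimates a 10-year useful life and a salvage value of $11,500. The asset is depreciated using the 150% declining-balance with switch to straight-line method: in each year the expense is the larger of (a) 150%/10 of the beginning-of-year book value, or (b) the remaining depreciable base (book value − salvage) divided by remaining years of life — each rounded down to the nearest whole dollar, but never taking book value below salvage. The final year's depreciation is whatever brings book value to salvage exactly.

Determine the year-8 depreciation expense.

Depreciable base = $125,153 − $11,500 = $113,653.
Year 1: DB = ⌊$125,153 × 150%/10⌋ = $18,772; SL = ⌊$113,653/10⌋ = $11,365 → take DB $18,772. Book value $106,381.
Year 2: DB = ⌊$106,381 × 150%/10⌋ = $15,957; SL = ⌊$94,881/9⌋ = $10,542 → take DB $15,957. Book value $90,424.
Year 3: DB = ⌊$90,424 × 150%/10⌋ = $13,563; SL = ⌊$78,924/8⌋ = $9,865 → take DB $13,563. Book value $76,861.
Year 4: DB = ⌊$76,861 × 150%/10⌋ = $11,529; SL = ⌊$65,361/7⌋ = $9,337 → take DB $11,529. Book value $65,332.
Year 5: DB = ⌊$65,332 × 150%/10⌋ = $9,799; SL = ⌊$53,832/6⌋ = $8,972 → take DB $9,799. Book value $55,533.
Year 6: DB = ⌊$55,533 × 150%/10⌋ = $8,329; SL = ⌊$44,033/5⌋ = $8,806 → take SL $8,806. Book value $46,727.
Year 7: DB = ⌊$46,727 × 150%/10⌋ = $7,009; SL = ⌊$35,227/4⌋ = $8,806 → take SL $8,806. Book value $37,921.
Year 8: DB = ⌊$37,921 × 150%/10⌋ = $5,688; SL = ⌊$26,421/3⌋ = $8,807 → take SL $8,807. Book value $29,114.

$8,807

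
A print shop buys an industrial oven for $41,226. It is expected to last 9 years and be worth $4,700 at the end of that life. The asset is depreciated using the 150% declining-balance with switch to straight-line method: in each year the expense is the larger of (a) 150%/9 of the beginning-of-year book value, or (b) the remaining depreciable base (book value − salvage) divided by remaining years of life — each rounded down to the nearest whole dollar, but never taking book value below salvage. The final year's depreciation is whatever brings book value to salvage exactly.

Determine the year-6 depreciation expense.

Depreciable base = $41,226 − $4,700 = $36,526.
Year 1: DB = ⌊$41,226 × 150%/9⌋ = $6,871; SL = ⌊$36,526/9⌋ = $4,058 → take DB $6,871. Book value $34,355.
Year 2: DB = ⌊$34,355 × 150%/9⌋ = $5,725; SL = ⌊$29,655/8⌋ = $3,706 → take DB $5,725. Book value $28,630.
Year 3: DB = ⌊$28,630 × 150%/9⌋ = $4,771; SL = ⌊$23,930/7⌋ = $3,418 → take DB $4,771. Book value $23,859.
Year 4: DB = ⌊$23,859 × 150%/9⌋ = $3,976; SL = ⌊$19,159/6⌋ = $3,193 → take DB $3,976. Book value $19,883.
Year 5: DB = ⌊$19,883 × 150%/9⌋ = $3,313; SL = ⌊$15,183/5⌋ = $3,036 → take DB $3,313. Book value $16,570.
Year 6: DB = ⌊$16,570 × 150%/9⌋ = $2,761; SL = ⌊$11,870/4⌋ = $2,967 → take SL $2,967. Book value $13,603.

$2,967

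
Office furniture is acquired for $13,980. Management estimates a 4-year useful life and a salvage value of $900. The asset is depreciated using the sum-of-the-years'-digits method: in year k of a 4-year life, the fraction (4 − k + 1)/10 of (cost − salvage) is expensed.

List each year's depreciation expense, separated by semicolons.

Depreciable base = $13,980 − $900 = $13,080.
Sum of the years' digits = 4+3+2+1 = 10.
Year 1: $13,080 × 4/10 = $5,232. Book value $8,748.
Year 2: $13,080 × 3/10 = $3,924. Book value $4,824.
Year 3: $13,080 × 2/10 = $2,616. Book value $2,208.
Year 4: $13,080 × 1/10 = $1,308. Book value $900.

$5,232; $3,924; $2,616; $1,308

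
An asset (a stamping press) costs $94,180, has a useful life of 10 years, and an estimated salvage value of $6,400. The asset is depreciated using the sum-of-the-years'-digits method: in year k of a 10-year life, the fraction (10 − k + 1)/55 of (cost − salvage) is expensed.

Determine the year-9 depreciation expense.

$3,192

Depreciable base = $94,180 − $6,400 = $87,780.
Sum of the years' digits = 10+9+8+7+6+5+4+3+2+1 = 55.
Year 1: $87,780 × 10/55 = $15,960. Book value $78,220.
Year 2: $87,780 × 9/55 = $14,364. Book value $63,856.
Year 3: $87,780 × 8/55 = $12,768. Book value $51,088.
Year 4: $87,780 × 7/55 = $11,172. Book value $39,916.
Year 5: $87,780 × 6/55 = $9,576. Book value $30,340.
Year 6: $87,780 × 5/55 = $7,980. Book value $22,360.
Year 7: $87,780 × 4/55 = $6,384. Book value $15,976.
Year 8: $87,780 × 3/55 = $4,788. Book value $11,188.
Year 9: $87,780 × 2/55 = $3,192. Book value $7,996.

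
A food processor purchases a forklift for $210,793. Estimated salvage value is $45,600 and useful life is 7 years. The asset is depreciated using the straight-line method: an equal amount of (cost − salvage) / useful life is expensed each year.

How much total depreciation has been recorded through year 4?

$94,396

Depreciable base = $210,793 − $45,600 = $165,193.
Annual expense = $165,193 / 7 = $23,599.
End of year 1: book value $187,194.
End of year 2: book value $163,595.
End of year 3: book value $139,996.
End of year 4: book value $116,397.
Accumulated through year 4 = $210,793 − $116,397 = $94,396.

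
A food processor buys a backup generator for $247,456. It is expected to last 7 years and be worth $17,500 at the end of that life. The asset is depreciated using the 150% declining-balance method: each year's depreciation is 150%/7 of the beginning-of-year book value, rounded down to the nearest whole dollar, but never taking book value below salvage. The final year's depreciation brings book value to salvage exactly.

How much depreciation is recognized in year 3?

Depreciable base = $247,456 − $17,500 = $229,956.
Year 1: ⌊$247,456 × 150%/7⌋ = $53,026. Book value $194,430.
Year 2: ⌊$194,430 × 150%/7⌋ = $41,663. Book value $152,767.
Year 3: ⌊$152,767 × 150%/7⌋ = $32,735. Book value $120,032.

$32,735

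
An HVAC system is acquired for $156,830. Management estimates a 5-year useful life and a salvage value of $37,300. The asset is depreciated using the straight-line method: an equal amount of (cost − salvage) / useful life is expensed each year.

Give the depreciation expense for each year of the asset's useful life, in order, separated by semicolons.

Depreciable base = $156,830 − $37,300 = $119,530.
Annual expense = $119,530 / 5 = $23,906.
End of year 1: book value $132,924.
End of year 2: book value $109,018.
End of year 3: book value $85,112.
End of year 4: book value $61,206.
End of year 5: book value $37,300.

$23,906; $23,906; $23,906; $23,906; $23,906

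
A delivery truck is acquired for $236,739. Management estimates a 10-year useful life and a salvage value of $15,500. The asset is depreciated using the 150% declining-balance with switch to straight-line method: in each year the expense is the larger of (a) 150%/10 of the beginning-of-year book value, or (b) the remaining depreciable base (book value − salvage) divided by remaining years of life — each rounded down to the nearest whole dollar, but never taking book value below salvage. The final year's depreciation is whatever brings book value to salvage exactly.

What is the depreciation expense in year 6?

Depreciable base = $236,739 − $15,500 = $221,239.
Year 1: DB = ⌊$236,739 × 150%/10⌋ = $35,510; SL = ⌊$221,239/10⌋ = $22,123 → take DB $35,510. Book value $201,229.
Year 2: DB = ⌊$201,229 × 150%/10⌋ = $30,184; SL = ⌊$185,729/9⌋ = $20,636 → take DB $30,184. Book value $171,045.
Year 3: DB = ⌊$171,045 × 150%/10⌋ = $25,656; SL = ⌊$155,545/8⌋ = $19,443 → take DB $25,656. Book value $145,389.
Year 4: DB = ⌊$145,389 × 150%/10⌋ = $21,808; SL = ⌊$129,889/7⌋ = $18,555 → take DB $21,808. Book value $123,581.
Year 5: DB = ⌊$123,581 × 150%/10⌋ = $18,537; SL = ⌊$108,081/6⌋ = $18,013 → take DB $18,537. Book value $105,044.
Year 6: DB = ⌊$105,044 × 150%/10⌋ = $15,756; SL = ⌊$89,544/5⌋ = $17,908 → take SL $17,908. Book value $87,136.

$17,908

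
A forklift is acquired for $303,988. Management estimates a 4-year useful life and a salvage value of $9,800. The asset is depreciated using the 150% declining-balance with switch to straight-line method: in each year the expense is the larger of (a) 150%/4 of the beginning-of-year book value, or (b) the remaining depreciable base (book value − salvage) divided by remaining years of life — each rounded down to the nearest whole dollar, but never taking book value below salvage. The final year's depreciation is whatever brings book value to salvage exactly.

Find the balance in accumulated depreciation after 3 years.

$239,715

Depreciable base = $303,988 − $9,800 = $294,188.
Year 1: DB = ⌊$303,988 × 150%/4⌋ = $113,995; SL = ⌊$294,188/4⌋ = $73,547 → take DB $113,995. Book value $189,993.
Year 2: DB = ⌊$189,993 × 150%/4⌋ = $71,247; SL = ⌊$180,193/3⌋ = $60,064 → take DB $71,247. Book value $118,746.
Year 3: DB = ⌊$118,746 × 150%/4⌋ = $44,529; SL = ⌊$108,946/2⌋ = $54,473 → take SL $54,473. Book value $64,273.
Accumulated through year 3 = $303,988 − $64,273 = $239,715.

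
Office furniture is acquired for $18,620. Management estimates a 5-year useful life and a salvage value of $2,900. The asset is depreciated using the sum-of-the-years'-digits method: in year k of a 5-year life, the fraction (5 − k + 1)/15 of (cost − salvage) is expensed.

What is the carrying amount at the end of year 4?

Depreciable base = $18,620 − $2,900 = $15,720.
Sum of the years' digits = 5+4+3+2+1 = 15.
Year 1: $15,720 × 5/15 = $5,240. Book value $13,380.
Year 2: $15,720 × 4/15 = $4,192. Book value $9,188.
Year 3: $15,720 × 3/15 = $3,144. Book value $6,044.
Year 4: $15,720 × 2/15 = $2,096. Book value $3,948.

$3,948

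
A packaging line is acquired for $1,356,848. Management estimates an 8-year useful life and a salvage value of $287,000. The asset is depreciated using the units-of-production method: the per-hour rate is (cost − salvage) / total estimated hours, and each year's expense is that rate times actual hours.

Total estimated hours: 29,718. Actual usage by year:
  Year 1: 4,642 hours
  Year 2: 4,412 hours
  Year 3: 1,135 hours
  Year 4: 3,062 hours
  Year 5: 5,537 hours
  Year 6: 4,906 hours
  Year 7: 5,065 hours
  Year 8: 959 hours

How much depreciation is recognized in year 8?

Depreciable base = $1,356,848 − $287,000 = $1,069,848.
Rate = $1,069,848 / 29,718 hours = $36 per hour.
Year 1: 4,642 × $36 = $167,112. Book value $1,189,736.
Year 2: 4,412 × $36 = $158,832. Book value $1,030,904.
Year 3: 1,135 × $36 = $40,860. Book value $990,044.
Year 4: 3,062 × $36 = $110,232. Book value $879,812.
Year 5: 5,537 × $36 = $199,332. Book value $680,480.
Year 6: 4,906 × $36 = $176,616. Book value $503,864.
Year 7: 5,065 × $36 = $182,340. Book value $321,524.
Year 8: 959 × $36 = $34,524. Book value $287,000.

$34,524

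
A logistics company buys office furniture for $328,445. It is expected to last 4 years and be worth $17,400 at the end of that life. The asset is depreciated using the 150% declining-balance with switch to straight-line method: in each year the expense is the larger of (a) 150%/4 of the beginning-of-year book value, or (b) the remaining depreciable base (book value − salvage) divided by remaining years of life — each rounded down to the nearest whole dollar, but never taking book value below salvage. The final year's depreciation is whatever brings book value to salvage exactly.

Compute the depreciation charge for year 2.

$76,979

Depreciable base = $328,445 − $17,400 = $311,045.
Year 1: DB = ⌊$328,445 × 150%/4⌋ = $123,166; SL = ⌊$311,045/4⌋ = $77,761 → take DB $123,166. Book value $205,279.
Year 2: DB = ⌊$205,279 × 150%/4⌋ = $76,979; SL = ⌊$187,879/3⌋ = $62,626 → take DB $76,979. Book value $128,300.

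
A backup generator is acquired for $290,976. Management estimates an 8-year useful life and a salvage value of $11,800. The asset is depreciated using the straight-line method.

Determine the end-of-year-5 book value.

$116,491

Depreciable base = $290,976 − $11,800 = $279,176.
Annual expense = $279,176 / 8 = $34,897.
End of year 1: book value $256,079.
End of year 2: book value $221,182.
End of year 3: book value $186,285.
End of year 4: book value $151,388.
End of year 5: book value $116,491.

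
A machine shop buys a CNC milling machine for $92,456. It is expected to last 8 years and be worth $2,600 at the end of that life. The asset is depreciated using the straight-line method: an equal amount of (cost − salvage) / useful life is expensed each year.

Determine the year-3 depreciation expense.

$11,232

Depreciable base = $92,456 − $2,600 = $89,856.
Annual expense = $89,856 / 8 = $11,232.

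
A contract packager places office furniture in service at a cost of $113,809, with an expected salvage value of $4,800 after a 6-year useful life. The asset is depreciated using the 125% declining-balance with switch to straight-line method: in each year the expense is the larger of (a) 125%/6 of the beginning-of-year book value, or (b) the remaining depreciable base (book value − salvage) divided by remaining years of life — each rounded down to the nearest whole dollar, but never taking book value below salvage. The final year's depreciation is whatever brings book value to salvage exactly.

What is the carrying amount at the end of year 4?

Depreciable base = $113,809 − $4,800 = $109,009.
Year 1: DB = ⌊$113,809 × 125%/6⌋ = $23,710; SL = ⌊$109,009/6⌋ = $18,168 → take DB $23,710. Book value $90,099.
Year 2: DB = ⌊$90,099 × 125%/6⌋ = $18,770; SL = ⌊$85,299/5⌋ = $17,059 → take DB $18,770. Book value $71,329.
Year 3: DB = ⌊$71,329 × 125%/6⌋ = $14,860; SL = ⌊$66,529/4⌋ = $16,632 → take SL $16,632. Book value $54,697.
Year 4: DB = ⌊$54,697 × 125%/6⌋ = $11,395; SL = ⌊$49,897/3⌋ = $16,632 → take SL $16,632. Book value $38,065.

$38,065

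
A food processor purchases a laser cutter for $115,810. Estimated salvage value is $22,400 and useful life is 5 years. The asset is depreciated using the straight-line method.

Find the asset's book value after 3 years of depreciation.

Depreciable base = $115,810 − $22,400 = $93,410.
Annual expense = $93,410 / 5 = $18,682.
End of year 1: book value $97,128.
End of year 2: book value $78,446.
End of year 3: book value $59,764.

$59,764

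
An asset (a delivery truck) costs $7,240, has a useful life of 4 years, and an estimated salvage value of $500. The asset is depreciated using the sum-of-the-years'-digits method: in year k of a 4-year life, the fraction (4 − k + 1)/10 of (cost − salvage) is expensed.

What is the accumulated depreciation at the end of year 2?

Depreciable base = $7,240 − $500 = $6,740.
Sum of the years' digits = 4+3+2+1 = 10.
Year 1: $6,740 × 4/10 = $2,696. Book value $4,544.
Year 2: $6,740 × 3/10 = $2,022. Book value $2,522.
Accumulated through year 2 = $7,240 − $2,522 = $4,718.

$4,718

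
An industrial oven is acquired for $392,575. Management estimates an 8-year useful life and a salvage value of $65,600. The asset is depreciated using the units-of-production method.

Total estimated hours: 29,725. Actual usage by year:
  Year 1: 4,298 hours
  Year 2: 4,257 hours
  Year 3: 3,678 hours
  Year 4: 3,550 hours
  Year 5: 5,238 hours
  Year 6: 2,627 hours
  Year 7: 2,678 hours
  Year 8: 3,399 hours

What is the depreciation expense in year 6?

Depreciable base = $392,575 − $65,600 = $326,975.
Rate = $326,975 / 29,725 hours = $11 per hour.
Year 1: 4,298 × $11 = $47,278. Book value $345,297.
Year 2: 4,257 × $11 = $46,827. Book value $298,470.
Year 3: 3,678 × $11 = $40,458. Book value $258,012.
Year 4: 3,550 × $11 = $39,050. Book value $218,962.
Year 5: 5,238 × $11 = $57,618. Book value $161,344.
Year 6: 2,627 × $11 = $28,897. Book value $132,447.

$28,897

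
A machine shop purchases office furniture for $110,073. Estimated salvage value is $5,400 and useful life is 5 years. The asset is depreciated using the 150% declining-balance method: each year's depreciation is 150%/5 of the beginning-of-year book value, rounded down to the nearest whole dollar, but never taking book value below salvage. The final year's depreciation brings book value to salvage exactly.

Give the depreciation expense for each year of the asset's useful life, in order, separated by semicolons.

Depreciable base = $110,073 − $5,400 = $104,673.
Year 1: ⌊$110,073 × 150%/5⌋ = $33,021. Book value $77,052.
Year 2: ⌊$77,052 × 150%/5⌋ = $23,115. Book value $53,937.
Year 3: ⌊$53,937 × 150%/5⌋ = $16,181. Book value $37,756.
Year 4: ⌊$37,756 × 150%/5⌋ = $11,326. Book value $26,430.
Year 5 (final): $26,430 − $5,400 = $21,030. Book value $5,400.

$33,021; $23,115; $16,181; $11,326; $21,030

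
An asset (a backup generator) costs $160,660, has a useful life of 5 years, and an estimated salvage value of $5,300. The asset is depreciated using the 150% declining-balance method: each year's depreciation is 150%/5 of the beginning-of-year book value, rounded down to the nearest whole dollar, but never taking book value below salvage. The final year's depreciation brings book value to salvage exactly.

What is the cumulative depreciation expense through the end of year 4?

$122,085

Depreciable base = $160,660 − $5,300 = $155,360.
Year 1: ⌊$160,660 × 150%/5⌋ = $48,198. Book value $112,462.
Year 2: ⌊$112,462 × 150%/5⌋ = $33,738. Book value $78,724.
Year 3: ⌊$78,724 × 150%/5⌋ = $23,617. Book value $55,107.
Year 4: ⌊$55,107 × 150%/5⌋ = $16,532. Book value $38,575.
Accumulated through year 4 = $160,660 − $38,575 = $122,085.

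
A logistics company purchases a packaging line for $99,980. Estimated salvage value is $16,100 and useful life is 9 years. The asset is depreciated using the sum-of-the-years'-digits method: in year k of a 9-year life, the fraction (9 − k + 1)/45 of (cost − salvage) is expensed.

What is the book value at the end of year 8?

Depreciable base = $99,980 − $16,100 = $83,880.
Sum of the years' digits = 9+8+7+6+5+4+3+2+1 = 45.
Year 1: $83,880 × 9/45 = $16,776. Book value $83,204.
Year 2: $83,880 × 8/45 = $14,912. Book value $68,292.
Year 3: $83,880 × 7/45 = $13,048. Book value $55,244.
Year 4: $83,880 × 6/45 = $11,184. Book value $44,060.
Year 5: $83,880 × 5/45 = $9,320. Book value $34,740.
Year 6: $83,880 × 4/45 = $7,456. Book value $27,284.
Year 7: $83,880 × 3/45 = $5,592. Book value $21,692.
Year 8: $83,880 × 2/45 = $3,728. Book value $17,964.

$17,964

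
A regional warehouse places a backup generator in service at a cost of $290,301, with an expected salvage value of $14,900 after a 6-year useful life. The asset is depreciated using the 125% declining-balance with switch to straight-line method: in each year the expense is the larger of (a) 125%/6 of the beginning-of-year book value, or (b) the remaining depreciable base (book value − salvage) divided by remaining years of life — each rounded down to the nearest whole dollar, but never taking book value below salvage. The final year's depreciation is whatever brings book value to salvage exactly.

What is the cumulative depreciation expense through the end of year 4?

$191,879

Depreciable base = $290,301 − $14,900 = $275,401.
Year 1: DB = ⌊$290,301 × 125%/6⌋ = $60,479; SL = ⌊$275,401/6⌋ = $45,900 → take DB $60,479. Book value $229,822.
Year 2: DB = ⌊$229,822 × 125%/6⌋ = $47,879; SL = ⌊$214,922/5⌋ = $42,984 → take DB $47,879. Book value $181,943.
Year 3: DB = ⌊$181,943 × 125%/6⌋ = $37,904; SL = ⌊$167,043/4⌋ = $41,760 → take SL $41,760. Book value $140,183.
Year 4: DB = ⌊$140,183 × 125%/6⌋ = $29,204; SL = ⌊$125,283/3⌋ = $41,761 → take SL $41,761. Book value $98,422.
Accumulated through year 4 = $290,301 − $98,422 = $191,879.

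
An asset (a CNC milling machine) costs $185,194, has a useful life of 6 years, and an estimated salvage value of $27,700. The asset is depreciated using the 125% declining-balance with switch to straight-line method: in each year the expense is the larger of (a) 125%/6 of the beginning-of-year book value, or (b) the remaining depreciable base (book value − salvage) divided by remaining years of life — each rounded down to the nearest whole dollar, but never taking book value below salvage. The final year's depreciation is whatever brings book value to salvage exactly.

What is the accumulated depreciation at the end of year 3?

$93,306

Depreciable base = $185,194 − $27,700 = $157,494.
Year 1: DB = ⌊$185,194 × 125%/6⌋ = $38,582; SL = ⌊$157,494/6⌋ = $26,249 → take DB $38,582. Book value $146,612.
Year 2: DB = ⌊$146,612 × 125%/6⌋ = $30,544; SL = ⌊$118,912/5⌋ = $23,782 → take DB $30,544. Book value $116,068.
Year 3: DB = ⌊$116,068 × 125%/6⌋ = $24,180; SL = ⌊$88,368/4⌋ = $22,092 → take DB $24,180. Book value $91,888.
Accumulated through year 3 = $185,194 − $91,888 = $93,306.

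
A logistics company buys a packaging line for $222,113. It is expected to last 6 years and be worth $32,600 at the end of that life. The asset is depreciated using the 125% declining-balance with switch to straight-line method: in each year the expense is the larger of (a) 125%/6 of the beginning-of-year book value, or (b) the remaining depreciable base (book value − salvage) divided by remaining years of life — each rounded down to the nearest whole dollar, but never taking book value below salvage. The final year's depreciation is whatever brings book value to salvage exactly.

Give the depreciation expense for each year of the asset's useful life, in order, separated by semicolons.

Depreciable base = $222,113 − $32,600 = $189,513.
Year 1: DB = ⌊$222,113 × 125%/6⌋ = $46,273; SL = ⌊$189,513/6⌋ = $31,585 → take DB $46,273. Book value $175,840.
Year 2: DB = ⌊$175,840 × 125%/6⌋ = $36,633; SL = ⌊$143,240/5⌋ = $28,648 → take DB $36,633. Book value $139,207.
Year 3: DB = ⌊$139,207 × 125%/6⌋ = $29,001; SL = ⌊$106,607/4⌋ = $26,651 → take DB $29,001. Book value $110,206.
Year 4: DB = ⌊$110,206 × 125%/6⌋ = $22,959; SL = ⌊$77,606/3⌋ = $25,868 → take SL $25,868. Book value $84,338.
Year 5: DB = ⌊$84,338 × 125%/6⌋ = $17,570; SL = ⌊$51,738/2⌋ = $25,869 → take SL $25,869. Book value $58,469.
Year 6 (final): $58,469 − $32,600 = $25,869. Book value $32,600.

$46,273; $36,633; $29,001; $25,868; $25,869; $25,869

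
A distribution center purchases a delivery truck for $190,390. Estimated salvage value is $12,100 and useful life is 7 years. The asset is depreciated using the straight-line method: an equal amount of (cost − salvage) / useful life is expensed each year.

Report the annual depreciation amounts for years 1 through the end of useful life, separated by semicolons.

$25,470; $25,470; $25,470; $25,470; $25,470; $25,470; $25,470

Depreciable base = $190,390 − $12,100 = $178,290.
Annual expense = $178,290 / 7 = $25,470.
End of year 1: book value $164,920.
End of year 2: book value $139,450.
End of year 3: book value $113,980.
End of year 4: book value $88,510.
End of year 5: book value $63,040.
End of year 6: book value $37,570.
End of year 7: book value $12,100.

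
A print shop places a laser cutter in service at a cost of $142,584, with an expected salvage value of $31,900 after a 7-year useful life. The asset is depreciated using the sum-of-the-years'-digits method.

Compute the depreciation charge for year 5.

$11,859

Depreciable base = $142,584 − $31,900 = $110,684.
Sum of the years' digits = 7+6+5+4+3+2+1 = 28.
Year 1: $110,684 × 7/28 = $27,671. Book value $114,913.
Year 2: $110,684 × 6/28 = $23,718. Book value $91,195.
Year 3: $110,684 × 5/28 = $19,765. Book value $71,430.
Year 4: $110,684 × 4/28 = $15,812. Book value $55,618.
Year 5: $110,684 × 3/28 = $11,859. Book value $43,759.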